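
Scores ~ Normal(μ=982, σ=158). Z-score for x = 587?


z = (x - μ)/σ = (587 - 982)/158 = -2.5

z = -2.5


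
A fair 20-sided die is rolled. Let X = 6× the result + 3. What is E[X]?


E[die] = (1+20)/2 = 21/2
E[X] = 6×21/2 + 3 = 66

E[X] = 66


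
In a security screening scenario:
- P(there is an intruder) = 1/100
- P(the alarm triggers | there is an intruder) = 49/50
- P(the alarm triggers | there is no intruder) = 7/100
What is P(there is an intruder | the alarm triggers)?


Using Bayes' theorem:
P(A|B) = P(B|A)·P(A) / P(B)

P(the alarm triggers) = 49/50 × 1/100 + 7/100 × 99/100
= 49/5000 + 693/10000 = 791/10000

P(there is an intruder|the alarm triggers) = (49/5000) / (791/10000) = 14/113

P(there is an intruder|the alarm triggers) = 14/113 ≈ 12.39%


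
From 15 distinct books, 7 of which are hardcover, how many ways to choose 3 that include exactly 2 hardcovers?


Choose 2 of the 7 hardcovers and 1 of the other 8 books:
C(7,2)×C(8,1) = 21×8 = 168

168


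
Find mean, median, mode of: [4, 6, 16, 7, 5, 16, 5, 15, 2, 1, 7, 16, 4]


Sorted: [1, 2, 4, 4, 5, 5, 6, 7, 7, 15, 16, 16, 16]
Mean = 104/13 = 8
Median = 6
Freq: {4: 2, 6: 1, 16: 3, 7: 2, 5: 2, 15: 1, 2: 1, 1: 1}
Mode: [16]

Mean=8, Median=6, Mode=16


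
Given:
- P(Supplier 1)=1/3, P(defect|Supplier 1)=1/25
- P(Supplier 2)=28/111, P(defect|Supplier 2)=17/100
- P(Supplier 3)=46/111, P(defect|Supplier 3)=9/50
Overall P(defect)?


P(B) = Σ P(B|Aᵢ)×P(Aᵢ)
  1/25×1/3 = 1/75
  17/100×28/111 = 119/2775
  9/50×46/111 = 69/925
Sum = 121/925

P(defect) = 121/925 ≈ 13.08%


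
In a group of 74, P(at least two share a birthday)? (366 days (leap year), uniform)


P(all different) = Π(366-i)/366 for i=0..73
= 0.000360
P(match) = 1 - 0.000360 = 0.999640

P ≈ 0.9996 ≈ 99.96%


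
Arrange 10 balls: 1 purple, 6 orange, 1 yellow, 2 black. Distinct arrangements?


10!/(1!×6!×1!×2!) = 2520

2520


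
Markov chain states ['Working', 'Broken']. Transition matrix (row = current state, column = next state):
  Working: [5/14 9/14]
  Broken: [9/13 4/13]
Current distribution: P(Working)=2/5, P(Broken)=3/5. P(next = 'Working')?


P(next=Working) = Σᵢ P(now=i)×P(i→Working)
= 2/5×5/14 + 3/5×9/13
= 1/7 + 27/65 = 254/455

P = 254/455 ≈ 0.5582


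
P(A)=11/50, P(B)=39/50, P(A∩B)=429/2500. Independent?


P(A)×P(B) = 429/2500
P(A∩B) = 429/2500
Equal ✓ → Independent

Yes, independent


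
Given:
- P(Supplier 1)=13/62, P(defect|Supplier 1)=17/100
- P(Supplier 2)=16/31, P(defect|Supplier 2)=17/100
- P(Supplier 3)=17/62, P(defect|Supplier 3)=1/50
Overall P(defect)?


P(B) = Σ P(B|Aᵢ)×P(Aᵢ)
  17/100×13/62 = 221/6200
  17/100×16/31 = 68/775
  1/50×17/62 = 17/3100
Sum = 799/6200

P(defect) = 799/6200 ≈ 12.89%


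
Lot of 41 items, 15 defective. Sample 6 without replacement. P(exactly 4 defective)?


Hypergeometric: C(15,4)×C(26,2)/C(41,6)
= 1365×325/4496388 = 11375/115292

P(X=4) = 11375/115292 ≈ 9.87%


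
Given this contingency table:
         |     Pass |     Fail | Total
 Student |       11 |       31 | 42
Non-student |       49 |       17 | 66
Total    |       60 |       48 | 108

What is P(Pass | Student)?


P(Pass | Student) = 11/(11+31) = 11/42

P(Pass|Student) = 11/42 ≈ 26.19%


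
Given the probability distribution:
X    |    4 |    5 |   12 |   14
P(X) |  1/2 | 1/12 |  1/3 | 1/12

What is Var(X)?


E[X] = 91/12
E[X²] = 893/12
Var(X) = E[X²] - (E[X])² = 893/12 - 8281/144 = 2435/144

Var(X) = 2435/144 ≈ 16.9097


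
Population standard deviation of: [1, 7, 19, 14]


Mean = 41/4
  (1-41/4)²=1369/16
  (7-41/4)²=169/16
  (19-41/4)²=1225/16
  (14-41/4)²=225/16
Σ(x-μ)² = 747/4
σ² = (747/4)/4 = 747/16

σ = √(747/16) ≈ 6.8328


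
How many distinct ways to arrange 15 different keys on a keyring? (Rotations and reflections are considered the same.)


Free circular arrangements: rotations and reflections both identified.
(n-1)!/2 = 14!/2 = 87178291200/2 = 43589145600

43589145600


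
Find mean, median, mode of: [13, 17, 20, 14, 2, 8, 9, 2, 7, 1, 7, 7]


Sorted: [1, 2, 2, 7, 7, 7, 8, 9, 13, 14, 17, 20]
Mean = 107/12
Median = 15/2
Freq: {13: 1, 17: 1, 20: 1, 14: 1, 2: 2, 8: 1, 9: 1, 7: 3, 1: 1}
Mode: [7]

Mean=107/12, Median=15/2, Mode=7


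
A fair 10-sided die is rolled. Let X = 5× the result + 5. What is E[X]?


E[die] = (1+10)/2 = 11/2
E[X] = 5×11/2 + 5 = 65/2

E[X] = 65/2


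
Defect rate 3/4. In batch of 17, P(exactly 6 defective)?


Binomial: P(X=6) = C(17,6)×p^6×(1-p)^11
= 12376 × 729/4096 × 1/4194304 = 1127763/2147483648

P(X=6) = 1127763/2147483648 ≈ 0.05%


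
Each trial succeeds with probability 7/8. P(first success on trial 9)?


Geometric: P(X=9) = (1-p)^(k-1)×p = (1/8)^8×7/8 = 7/134217728

P(X=9) = 7/134217728 ≈ 0.00%


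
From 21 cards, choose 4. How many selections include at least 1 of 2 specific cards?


Complement: C(21,4) - C(19,4) = 5985 - 3876 = 2109

2109


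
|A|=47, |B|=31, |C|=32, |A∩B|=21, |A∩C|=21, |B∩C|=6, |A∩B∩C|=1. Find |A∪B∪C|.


|A∪B∪C| = 47+31+32-21-21-6+1 = 63

|A∪B∪C| = 63


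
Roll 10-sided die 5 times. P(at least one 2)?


P(no 2)^5 = (9/10)^5 = 59049/100000
P(≥1) = 1 - 59049/100000 = 40951/100000

P = 40951/100000 ≈ 40.95%


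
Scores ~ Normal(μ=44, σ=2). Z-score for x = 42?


z = (x - μ)/σ = (42 - 44)/2 = -1.0

z = -1.0


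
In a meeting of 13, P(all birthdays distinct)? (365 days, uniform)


P(all different) = Π(365-i)/365 for i=0..12
= (365/365)×(364/365)×...×(353/365)
= 0.805590

P ≈ 0.8056 ≈ 80.56%


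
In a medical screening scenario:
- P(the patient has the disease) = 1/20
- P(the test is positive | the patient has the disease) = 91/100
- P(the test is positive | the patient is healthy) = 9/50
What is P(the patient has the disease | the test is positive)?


Using Bayes' theorem:
P(A|B) = P(B|A)·P(A) / P(B)

P(the test is positive) = 91/100 × 1/20 + 9/50 × 19/20
= 91/2000 + 171/1000 = 433/2000

P(the patient has the disease|the test is positive) = (91/2000) / (433/2000) = 91/433

P(the patient has the disease|the test is positive) = 91/433 ≈ 21.02%


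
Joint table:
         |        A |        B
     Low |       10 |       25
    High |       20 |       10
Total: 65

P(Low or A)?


P(Low∨A) = P(Low) + P(A) - P(Low∧A)
= (35 + 30 - 10)/65 = 55/65 = 11/13

P = 11/13 ≈ 84.62%


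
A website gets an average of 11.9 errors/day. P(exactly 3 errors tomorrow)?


Poisson(λ=11.9): P(X=3) = e^(-λ)×λ^k/k!
= e^(-11.9) × 11.9^3 / 3!
≈ 6.790404807e-06 × 1685.159 / 6 ≈ 0.001907

P(X=3) ≈ 0.001907 ≈ 0.19%


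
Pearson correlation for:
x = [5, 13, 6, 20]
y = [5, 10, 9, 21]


n=4, Σx=44, Σy=45, Σxy=629, Σx²=630, Σy²=647
r = (4×629 - 44×45)/√((4×630 - 44²)(4×647 - 45²))
= 536/√(584×563) = 536/√328792 ≈ 536/573.4039 ≈ 0.9348

r ≈ 0.9348


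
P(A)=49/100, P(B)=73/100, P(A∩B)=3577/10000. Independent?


P(A)×P(B) = 3577/10000
P(A∩B) = 3577/10000
Equal ✓ → Independent

Yes, independent


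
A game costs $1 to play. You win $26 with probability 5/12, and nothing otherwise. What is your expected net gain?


E[gain] = (26-1)×5/12 + (-1)×7/12
= 125/12 - 7/12 = 59/6

Expected net gain = $59/6 ≈ $9.83


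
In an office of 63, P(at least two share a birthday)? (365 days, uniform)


P(all different) = Π(365-i)/365 for i=0..62
= 0.003396
P(match) = 1 - 0.003396 = 0.996604

P ≈ 0.9966 ≈ 99.66%


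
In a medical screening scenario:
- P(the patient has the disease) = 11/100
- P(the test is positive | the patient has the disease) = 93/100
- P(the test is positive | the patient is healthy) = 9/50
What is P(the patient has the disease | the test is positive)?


Using Bayes' theorem:
P(A|B) = P(B|A)·P(A) / P(B)

P(the test is positive) = 93/100 × 11/100 + 9/50 × 89/100
= 1023/10000 + 801/5000 = 21/80

P(the patient has the disease|the test is positive) = (1023/10000) / (21/80) = 341/875

P(the patient has the disease|the test is positive) = 341/875 ≈ 38.97%


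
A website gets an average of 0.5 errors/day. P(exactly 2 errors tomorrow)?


Poisson(λ=0.5): P(X=2) = e^(-λ)×λ^k/k!
= e^(-0.5) × 0.5^2 / 2!
≈ 0.6065306597 × 0.25 / 2 ≈ 0.075816

P(X=2) ≈ 0.075816 ≈ 7.58%


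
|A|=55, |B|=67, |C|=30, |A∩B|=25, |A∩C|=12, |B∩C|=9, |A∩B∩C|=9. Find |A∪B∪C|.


|A∪B∪C| = 55+67+30-25-12-9+9 = 115

|A∪B∪C| = 115


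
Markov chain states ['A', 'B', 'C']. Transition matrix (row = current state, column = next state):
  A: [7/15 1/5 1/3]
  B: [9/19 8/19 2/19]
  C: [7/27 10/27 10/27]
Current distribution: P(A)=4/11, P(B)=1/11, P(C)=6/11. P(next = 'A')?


P(next=A) = Σᵢ P(now=i)×P(i→A)
= 4/11×7/15 + 1/11×9/19 + 6/11×7/27
= 28/165 + 9/209 + 14/99 = 3331/9405

P = 3331/9405 ≈ 0.3542


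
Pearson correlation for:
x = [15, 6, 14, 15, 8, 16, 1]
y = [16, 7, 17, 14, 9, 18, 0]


n=7, Σx=75, Σy=81, Σxy=1090, Σx²=1003, Σy²=1195
r = (7×1090 - 75×81)/√((7×1003 - 75²)(7×1195 - 81²))
= 1555/√(1396×1804) = 1555/√2518384 ≈ 1555/1586.9417 ≈ 0.9799

r ≈ 0.9799


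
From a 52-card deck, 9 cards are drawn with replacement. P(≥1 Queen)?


P(not a Queen) = 48/52 = 12/13
P(none in 9 draws) = (12/13)^9 = 5159780352/10604499373
P(≥1 Queen) = 1 - 5159780352/10604499373 = 5444719021/10604499373

P = 5444719021/10604499373 ≈ 51.34%


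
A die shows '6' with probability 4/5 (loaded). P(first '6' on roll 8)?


Geometric: P(X=8) = (1-p)^(k-1)×p = (1/5)^7×4/5 = 4/390625

P(X=8) = 4/390625 ≈ 0.00%


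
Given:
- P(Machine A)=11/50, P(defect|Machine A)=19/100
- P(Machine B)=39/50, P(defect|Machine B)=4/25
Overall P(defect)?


P(B) = Σ P(B|Aᵢ)×P(Aᵢ)
  19/100×11/50 = 209/5000
  4/25×39/50 = 78/625
Sum = 833/5000

P(defect) = 833/5000 ≈ 16.66%


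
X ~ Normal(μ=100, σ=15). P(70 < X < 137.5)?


z₁=(70-100)/15=-2.0, z₂=(137.5-100)/15=2.5
P = Φ(2.5) - Φ(-2.0) = 0.993790 - 0.022750 = 0.971040 ≈ 0.9710

P(70 < X < 137.5) ≈ 0.9710


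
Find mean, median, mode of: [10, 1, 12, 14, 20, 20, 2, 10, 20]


Sorted: [1, 2, 10, 10, 12, 14, 20, 20, 20]
Mean = 109/9
Median = 12
Freq: {10: 2, 1: 1, 12: 1, 14: 1, 20: 3, 2: 1}
Mode: [20]

Mean=109/9, Median=12, Mode=20


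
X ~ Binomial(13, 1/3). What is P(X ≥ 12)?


P(X ≥ 12) = Σ P(X=i) for i=12..13
P(X=12) = 26/1594323
P(X=13) = 1/1594323
Sum = 1/59049

P(X ≥ 12) = 1/59049 ≈ 0.00%


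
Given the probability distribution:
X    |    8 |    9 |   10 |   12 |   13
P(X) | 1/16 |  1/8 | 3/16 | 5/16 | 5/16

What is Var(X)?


E[X] = 181/16
E[X²] = 2091/16
Var(X) = E[X²] - (E[X])² = 2091/16 - 32761/256 = 695/256

Var(X) = 695/256 ≈ 2.7148


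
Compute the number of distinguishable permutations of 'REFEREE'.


Letters: 7, freq: {'R': 2, 'E': 4, 'F': 1}
7!/(2!×4!×1!) = 5040/48 = 105

105


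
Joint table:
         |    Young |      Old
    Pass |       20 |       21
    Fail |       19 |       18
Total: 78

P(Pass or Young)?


P(Pass∨Young) = P(Pass) + P(Young) - P(Pass∧Young)
= (41 + 39 - 20)/78 = 60/78 = 10/13

P = 10/13 ≈ 76.92%


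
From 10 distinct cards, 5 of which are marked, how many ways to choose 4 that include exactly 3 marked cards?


Choose 3 of the 5 marked cards and 1 of the other 5 cards:
C(5,3)×C(5,1) = 10×5 = 50

50


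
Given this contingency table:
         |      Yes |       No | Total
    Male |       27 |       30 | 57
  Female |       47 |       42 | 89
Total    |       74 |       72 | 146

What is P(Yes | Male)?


P(Yes | Male) = 27/(27+30) = 27/57 = 9/19

P(Yes|Male) = 9/19 ≈ 47.37%


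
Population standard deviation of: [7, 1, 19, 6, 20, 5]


Mean = 58/6 = 29/3
  (7-29/3)²=64/9
  (1-29/3)²=676/9
  (19-29/3)²=784/9
  (6-29/3)²=121/9
  (20-29/3)²=961/9
  (5-29/3)²=196/9
Σ(x-μ)² = 934/3
σ² = (934/3)/6 = 467/9

σ = √(467/9) ≈ 7.2034


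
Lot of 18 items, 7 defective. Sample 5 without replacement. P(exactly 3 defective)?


Hypergeometric: C(7,3)×C(11,2)/C(18,5)
= 35×55/8568 = 275/1224

P(X=3) = 275/1224 ≈ 22.47%


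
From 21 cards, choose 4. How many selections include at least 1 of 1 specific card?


Complement: C(21,4) - C(20,4) = 5985 - 4845 = 1140

1140


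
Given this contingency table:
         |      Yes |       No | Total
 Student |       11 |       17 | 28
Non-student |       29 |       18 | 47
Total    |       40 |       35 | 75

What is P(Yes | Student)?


P(Yes | Student) = 11/(11+17) = 11/28

P(Yes|Student) = 11/28 ≈ 39.29%


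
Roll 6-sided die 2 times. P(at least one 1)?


P(no 1)^2 = (5/6)^2 = 25/36
P(≥1) = 1 - 25/36 = 11/36

P = 11/36 ≈ 30.56%


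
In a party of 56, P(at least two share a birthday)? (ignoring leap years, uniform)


P(all different) = Π(365-i)/365 for i=0..55
= 0.011668
P(match) = 1 - 0.011668 = 0.988332

P ≈ 0.9883 ≈ 98.83%


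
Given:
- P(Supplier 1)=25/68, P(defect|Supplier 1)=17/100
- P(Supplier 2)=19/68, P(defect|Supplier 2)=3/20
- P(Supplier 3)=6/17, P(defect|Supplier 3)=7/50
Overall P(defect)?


P(B) = Σ P(B|Aᵢ)×P(Aᵢ)
  17/100×25/68 = 1/16
  3/20×19/68 = 57/1360
  7/50×6/17 = 21/425
Sum = 523/3400

P(defect) = 523/3400 ≈ 15.38%


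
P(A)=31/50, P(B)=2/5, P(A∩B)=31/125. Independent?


P(A)×P(B) = 31/125
P(A∩B) = 31/125
Equal ✓ → Independent

Yes, independent


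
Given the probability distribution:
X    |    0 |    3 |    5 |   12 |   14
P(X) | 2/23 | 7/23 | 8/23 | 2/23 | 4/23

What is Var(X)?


E[X] = 141/23
E[X²] = 1335/23
Var(X) = E[X²] - (E[X])² = 1335/23 - 19881/529 = 10824/529

Var(X) = 10824/529 ≈ 20.4612


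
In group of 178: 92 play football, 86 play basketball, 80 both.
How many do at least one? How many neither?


|A∪B| = 92+86-80 = 98
Neither = 178-98 = 80

At least one: 98; Neither: 80


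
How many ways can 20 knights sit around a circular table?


Circular arrangements of 20 distinct objects: fix one position to break rotational symmetry.
(n-1)! = 19! = 121645100408832000

121645100408832000


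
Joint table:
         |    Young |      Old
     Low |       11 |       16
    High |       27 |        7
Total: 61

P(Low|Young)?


P(Low|Young) = 11/(11+27) = 11/38

P = 11/38 ≈ 28.95%


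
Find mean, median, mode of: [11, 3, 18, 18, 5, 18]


Sorted: [3, 5, 11, 18, 18, 18]
Mean = 73/6
Median = 29/2
Freq: {11: 1, 3: 1, 18: 3, 5: 1}
Mode: [18]

Mean=73/6, Median=29/2, Mode=18


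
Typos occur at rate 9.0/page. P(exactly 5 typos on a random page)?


Poisson(λ=9.0): P(X=5) = e^(-λ)×λ^k/k!
= e^(-9.0) × 9.0^5 / 5!
≈ 0.0001234098041 × 59049 / 120 ≈ 0.060727

P(X=5) ≈ 0.060727 ≈ 6.07%


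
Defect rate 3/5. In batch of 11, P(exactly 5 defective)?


Binomial: P(X=5) = C(11,5)×p^5×(1-p)^6
= 462 × 243/3125 × 64/15625 = 7185024/48828125

P(X=5) = 7185024/48828125 ≈ 14.71%


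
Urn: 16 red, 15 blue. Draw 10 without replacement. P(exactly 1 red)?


Hypergeometric: C(16,1)×C(15,9)/C(31,10)
= 16×5005/44352165 = 112/62031

P(X=1) = 112/62031 ≈ 0.18%


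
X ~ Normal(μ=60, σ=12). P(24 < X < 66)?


z₁=(24-60)/12=-3.0, z₂=(66-60)/12=0.5
P = Φ(0.5) - Φ(-3.0) = 0.691462 - 0.001350 = 0.690112 ≈ 0.6901

P(24 < X < 66) ≈ 0.6901


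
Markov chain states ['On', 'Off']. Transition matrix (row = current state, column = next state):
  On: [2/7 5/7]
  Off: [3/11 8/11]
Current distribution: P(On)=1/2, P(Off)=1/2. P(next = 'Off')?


P(next=Off) = Σᵢ P(now=i)×P(i→Off)
= 1/2×5/7 + 1/2×8/11
= 5/14 + 4/11 = 111/154

P = 111/154 ≈ 0.7208


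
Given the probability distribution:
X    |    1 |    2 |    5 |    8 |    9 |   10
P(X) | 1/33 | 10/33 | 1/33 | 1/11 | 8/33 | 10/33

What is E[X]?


E[X] = Σ x·P(X=x)
= (1)×(1/33) + (2)×(10/33) + (5)×(1/33) + (8)×(1/11) + (9)×(8/33) + (10)×(10/33)
= 74/11

E[X] = 74/11


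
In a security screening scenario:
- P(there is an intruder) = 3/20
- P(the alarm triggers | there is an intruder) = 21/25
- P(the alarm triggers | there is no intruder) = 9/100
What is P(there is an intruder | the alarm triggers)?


Using Bayes' theorem:
P(A|B) = P(B|A)·P(A) / P(B)

P(the alarm triggers) = 21/25 × 3/20 + 9/100 × 17/20
= 63/500 + 153/2000 = 81/400

P(there is an intruder|the alarm triggers) = (63/500) / (81/400) = 28/45

P(there is an intruder|the alarm triggers) = 28/45 ≈ 62.22%


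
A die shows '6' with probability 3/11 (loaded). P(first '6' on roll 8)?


Geometric: P(X=8) = (1-p)^(k-1)×p = (8/11)^7×3/11 = 6291456/214358881

P(X=8) = 6291456/214358881 ≈ 2.94%


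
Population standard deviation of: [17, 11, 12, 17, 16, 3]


Mean = 76/6 = 38/3
  (17-38/3)²=169/9
  (11-38/3)²=25/9
  (12-38/3)²=4/9
  (17-38/3)²=169/9
  (16-38/3)²=100/9
  (3-38/3)²=841/9
Σ(x-μ)² = 436/3
σ² = (436/3)/6 = 218/9

σ = √(218/9) ≈ 4.9216


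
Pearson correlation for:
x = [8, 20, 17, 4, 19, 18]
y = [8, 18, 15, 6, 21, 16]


n=6, Σx=86, Σy=84, Σxy=1390, Σx²=1454, Σy²=1346
r = (6×1390 - 86×84)/√((6×1454 - 86²)(6×1346 - 84²))
= 1116/√(1328×1020) = 1116/√1354560 ≈ 1116/1163.8557 ≈ 0.9589

r ≈ 0.9589


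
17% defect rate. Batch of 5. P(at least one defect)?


P(all good) = (83/100)^5 = 3939040643/10000000000
P(≥1 defect) = 6060959357/10000000000

P = 6060959357/10000000000 ≈ 60.61%


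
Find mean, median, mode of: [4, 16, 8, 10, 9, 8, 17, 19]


Sorted: [4, 8, 8, 9, 10, 16, 17, 19]
Mean = 91/8
Median = 19/2
Freq: {4: 1, 16: 1, 8: 2, 10: 1, 9: 1, 17: 1, 19: 1}
Mode: [8]

Mean=91/8, Median=19/2, Mode=8


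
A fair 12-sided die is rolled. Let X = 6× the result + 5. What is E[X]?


E[die] = (1+12)/2 = 13/2
E[X] = 6×13/2 + 5 = 44

E[X] = 44


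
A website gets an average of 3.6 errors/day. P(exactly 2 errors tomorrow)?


Poisson(λ=3.6): P(X=2) = e^(-λ)×λ^k/k!
= e^(-3.6) × 3.6^2 / 2!
≈ 0.02732372245 × 12.96 / 2 ≈ 0.177058

P(X=2) ≈ 0.177058 ≈ 17.71%


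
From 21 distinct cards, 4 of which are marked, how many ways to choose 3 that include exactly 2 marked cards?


Choose 2 of the 4 marked cards and 1 of the other 17 cards:
C(4,2)×C(17,1) = 6×17 = 102

102


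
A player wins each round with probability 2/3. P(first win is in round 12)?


Geometric: P(X=12) = (1-p)^(k-1)×p = (1/3)^11×2/3 = 2/531441

P(X=12) = 2/531441 ≈ 0.00%


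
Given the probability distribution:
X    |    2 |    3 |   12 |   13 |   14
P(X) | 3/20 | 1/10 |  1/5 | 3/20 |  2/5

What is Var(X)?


E[X] = 211/20
E[X²] = 2681/20
Var(X) = E[X²] - (E[X])² = 2681/20 - 44521/400 = 9099/400

Var(X) = 9099/400 ≈ 22.7475


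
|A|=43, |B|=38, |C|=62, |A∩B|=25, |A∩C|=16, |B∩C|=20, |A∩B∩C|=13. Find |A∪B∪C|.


|A∪B∪C| = 43+38+62-25-16-20+13 = 95

|A∪B∪C| = 95


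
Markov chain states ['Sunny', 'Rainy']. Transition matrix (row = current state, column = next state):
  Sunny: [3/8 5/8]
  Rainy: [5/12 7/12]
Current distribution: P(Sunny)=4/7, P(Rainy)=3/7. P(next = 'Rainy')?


P(next=Rainy) = Σᵢ P(now=i)×P(i→Rainy)
= 4/7×5/8 + 3/7×7/12
= 5/14 + 1/4 = 17/28

P = 17/28 ≈ 0.6071


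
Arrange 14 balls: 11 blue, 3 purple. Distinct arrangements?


14!/(11!×3!) = 364

364


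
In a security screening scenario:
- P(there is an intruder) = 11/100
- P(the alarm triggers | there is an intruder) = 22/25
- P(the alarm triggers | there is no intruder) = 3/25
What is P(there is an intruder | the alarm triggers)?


Using Bayes' theorem:
P(A|B) = P(B|A)·P(A) / P(B)

P(the alarm triggers) = 22/25 × 11/100 + 3/25 × 89/100
= 121/1250 + 267/2500 = 509/2500

P(there is an intruder|the alarm triggers) = (121/1250) / (509/2500) = 242/509

P(there is an intruder|the alarm triggers) = 242/509 ≈ 47.54%


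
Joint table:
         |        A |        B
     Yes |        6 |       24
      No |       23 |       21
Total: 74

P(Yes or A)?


P(Yes∨A) = P(Yes) + P(A) - P(Yes∧A)
= (30 + 29 - 6)/74 = 53/74

P = 53/74 ≈ 71.62%


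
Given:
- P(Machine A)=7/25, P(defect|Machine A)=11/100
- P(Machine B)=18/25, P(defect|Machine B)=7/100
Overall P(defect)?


P(B) = Σ P(B|Aᵢ)×P(Aᵢ)
  11/100×7/25 = 77/2500
  7/100×18/25 = 63/1250
Sum = 203/2500

P(defect) = 203/2500 ≈ 8.12%


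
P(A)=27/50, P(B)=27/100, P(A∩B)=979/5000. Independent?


P(A)×P(B) = 729/5000
P(A∩B) = 979/5000
Not equal → NOT independent

No, not independent


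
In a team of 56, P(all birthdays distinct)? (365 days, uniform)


P(all different) = Π(365-i)/365 for i=0..55
= (365/365)×(364/365)×...×(310/365)
= 0.011668

P ≈ 0.0117 ≈ 1.17%


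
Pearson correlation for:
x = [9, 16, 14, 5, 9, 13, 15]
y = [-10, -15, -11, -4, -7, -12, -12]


n=7, Σx=81, Σy=-71, Σxy=-903, Σx²=1033, Σy²=799
r = (7×(-903) - 81×(-71))/√((7×1033 - 81²)(7×799 - (-71)²))
= -570/√(670×552) = -570/√369840 ≈ -570/608.1447 ≈ -0.9373

r ≈ -0.9373


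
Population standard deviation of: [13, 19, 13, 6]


Mean = 51/4
  (13-51/4)²=1/16
  (19-51/4)²=625/16
  (13-51/4)²=1/16
  (6-51/4)²=729/16
Σ(x-μ)² = 339/4
σ² = (339/4)/4 = 339/16

σ = √(339/16) ≈ 4.6030


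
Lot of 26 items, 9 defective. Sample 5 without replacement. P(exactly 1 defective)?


Hypergeometric: C(9,1)×C(17,4)/C(26,5)
= 9×2380/65780 = 1071/3289

P(X=1) = 1071/3289 ≈ 32.56%


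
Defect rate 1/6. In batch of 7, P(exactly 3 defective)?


Binomial: P(X=3) = C(7,3)×p^3×(1-p)^4
= 35 × 1/216 × 625/1296 = 21875/279936

P(X=3) = 21875/279936 ≈ 7.81%


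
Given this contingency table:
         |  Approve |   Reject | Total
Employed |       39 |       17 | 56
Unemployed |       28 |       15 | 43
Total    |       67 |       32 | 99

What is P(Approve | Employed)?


P(Approve | Employed) = 39/(39+17) = 39/56

P(Approve|Employed) = 39/56 ≈ 69.64%


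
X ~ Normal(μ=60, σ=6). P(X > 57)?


z = (57-60)/6 = -0.5
P(X > 57) = 1 - P(Z ≤ -0.5) = 1 - 0.3085 = 0.6915

P(X > 57) ≈ 0.6915


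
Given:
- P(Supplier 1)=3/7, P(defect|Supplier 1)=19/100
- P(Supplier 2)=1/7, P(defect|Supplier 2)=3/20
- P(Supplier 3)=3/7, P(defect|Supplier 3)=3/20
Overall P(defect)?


P(B) = Σ P(B|Aᵢ)×P(Aᵢ)
  19/100×3/7 = 57/700
  3/20×1/7 = 3/140
  3/20×3/7 = 9/140
Sum = 117/700

P(defect) = 117/700 ≈ 16.71%


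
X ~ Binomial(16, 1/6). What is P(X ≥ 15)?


P(X ≥ 15) = Σ P(X=i) for i=15..16
P(X=15) = 5/176319369216
P(X=16) = 1/2821109907456
Sum = 1/34828517376

P(X ≥ 15) = 1/34828517376 ≈ 0.00%


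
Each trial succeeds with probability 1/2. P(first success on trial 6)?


Geometric: P(X=6) = (1-p)^(k-1)×p = (1/2)^5×1/2 = 1/64

P(X=6) = 1/64 ≈ 1.56%


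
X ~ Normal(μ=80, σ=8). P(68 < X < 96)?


z₁=(68-80)/8=-1.5, z₂=(96-80)/8=2.0
P = Φ(2.0) - Φ(-1.5) = 0.977250 - 0.066807 = 0.910443 ≈ 0.9104

P(68 < X < 96) ≈ 0.9104


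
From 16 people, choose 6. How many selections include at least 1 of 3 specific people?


Complement: C(16,6) - C(13,6) = 8008 - 1716 = 6292

6292


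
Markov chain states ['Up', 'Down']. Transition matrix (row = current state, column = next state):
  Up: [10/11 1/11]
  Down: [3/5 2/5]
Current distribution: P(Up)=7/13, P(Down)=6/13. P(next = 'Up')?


P(next=Up) = Σᵢ P(now=i)×P(i→Up)
= 7/13×10/11 + 6/13×3/5
= 70/143 + 18/65 = 548/715

P = 548/715 ≈ 0.7664


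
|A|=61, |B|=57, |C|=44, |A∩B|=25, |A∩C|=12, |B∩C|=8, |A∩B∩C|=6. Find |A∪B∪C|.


|A∪B∪C| = 61+57+44-25-12-8+6 = 123

|A∪B∪C| = 123


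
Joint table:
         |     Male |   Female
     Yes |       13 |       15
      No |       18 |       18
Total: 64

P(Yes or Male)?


P(Yes∨Male) = P(Yes) + P(Male) - P(Yes∧Male)
= (28 + 31 - 13)/64 = 46/64 = 23/32

P = 23/32 ≈ 71.88%


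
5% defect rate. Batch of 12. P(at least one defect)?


P(all good) = (19/20)^12 = 2213314919066161/4096000000000000
P(≥1 defect) = 1882685080933839/4096000000000000

P = 1882685080933839/4096000000000000 ≈ 45.96%


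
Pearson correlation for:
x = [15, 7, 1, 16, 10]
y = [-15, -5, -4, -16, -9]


n=5, Σx=49, Σy=-49, Σxy=-610, Σx²=631, Σy²=603
r = (5×(-610) - 49×(-49))/√((5×631 - 49²)(5×603 - (-49)²))
= -649/√(754×614) = -649/√462956 ≈ -649/680.4087 ≈ -0.9538

r ≈ -0.9538


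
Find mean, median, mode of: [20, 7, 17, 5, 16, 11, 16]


Sorted: [5, 7, 11, 16, 16, 17, 20]
Mean = 92/7
Median = 16
Freq: {20: 1, 7: 1, 17: 1, 5: 1, 16: 2, 11: 1}
Mode: [16]

Mean=92/7, Median=16, Mode=16


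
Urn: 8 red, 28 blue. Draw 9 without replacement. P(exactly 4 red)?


Hypergeometric: C(8,4)×C(28,5)/C(36,9)
= 70×98280/94143280 = 12285/168113

P(X=4) = 12285/168113 ≈ 7.31%


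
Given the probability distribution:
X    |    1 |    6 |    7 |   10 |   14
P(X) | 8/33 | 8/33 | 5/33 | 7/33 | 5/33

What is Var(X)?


E[X] = 7
E[X²] = 2221/33
Var(X) = E[X²] - (E[X])² = 2221/33 - 49 = 604/33

Var(X) = 604/33 ≈ 18.3030


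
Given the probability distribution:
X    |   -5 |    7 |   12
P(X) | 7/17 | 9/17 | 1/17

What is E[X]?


E[X] = Σ x·P(X=x)
= (-5)×(7/17) + (7)×(9/17) + (12)×(1/17)
= 40/17

E[X] = 40/17


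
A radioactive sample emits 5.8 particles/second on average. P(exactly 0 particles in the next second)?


Poisson(λ=5.8): P(X=0) = e^(-λ)×λ^k/k!
= e^(-5.8) × 5.8^0 / 0!
≈ 0.003027554745 × 1 / 1 ≈ 0.003028

P(X=0) ≈ 0.003028 ≈ 0.30%


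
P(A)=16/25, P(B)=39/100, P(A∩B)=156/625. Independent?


P(A)×P(B) = 156/625
P(A∩B) = 156/625
Equal ✓ → Independent

Yes, independent


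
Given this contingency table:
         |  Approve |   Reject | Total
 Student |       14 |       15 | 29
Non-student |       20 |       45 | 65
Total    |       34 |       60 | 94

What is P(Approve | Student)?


P(Approve | Student) = 14/(14+15) = 14/29

P(Approve|Student) = 14/29 ≈ 48.28%


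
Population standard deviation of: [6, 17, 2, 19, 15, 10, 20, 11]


Mean = 100/8 = 25/2
  (6-25/2)²=169/4
  (17-25/2)²=81/4
  (2-25/2)²=441/4
  (19-25/2)²=169/4
  (15-25/2)²=25/4
  (10-25/2)²=25/4
  (20-25/2)²=225/4
  (11-25/2)²=9/4
Σ(x-μ)² = 286
σ² = 286/8 = 143/4

σ = √(143/4) ≈ 5.9791


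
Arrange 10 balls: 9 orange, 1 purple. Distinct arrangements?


10!/(9!×1!) = 10

10


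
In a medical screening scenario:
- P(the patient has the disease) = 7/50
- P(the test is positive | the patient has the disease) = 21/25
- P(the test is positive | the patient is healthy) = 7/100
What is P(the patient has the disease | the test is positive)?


Using Bayes' theorem:
P(A|B) = P(B|A)·P(A) / P(B)

P(the test is positive) = 21/25 × 7/50 + 7/100 × 43/50
= 147/1250 + 301/5000 = 889/5000

P(the patient has the disease|the test is positive) = (147/1250) / (889/5000) = 84/127

P(the patient has the disease|the test is positive) = 84/127 ≈ 66.14%


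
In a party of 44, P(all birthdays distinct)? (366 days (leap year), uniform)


P(all different) = Π(366-i)/366 for i=0..43
= (366/366)×(365/366)×...×(323/366)
= 0.067633

P ≈ 0.0676 ≈ 6.76%


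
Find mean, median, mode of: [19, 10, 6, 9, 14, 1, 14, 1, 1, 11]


Sorted: [1, 1, 1, 6, 9, 10, 11, 14, 14, 19]
Mean = 86/10 = 43/5
Median = 19/2
Freq: {19: 1, 10: 1, 6: 1, 9: 1, 14: 2, 1: 3, 11: 1}
Mode: [1]

Mean=43/5, Median=19/2, Mode=1


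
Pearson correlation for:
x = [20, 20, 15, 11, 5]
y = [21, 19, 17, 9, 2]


n=5, Σx=71, Σy=68, Σxy=1164, Σx²=1171, Σy²=1176
r = (5×1164 - 71×68)/√((5×1171 - 71²)(5×1176 - 68²))
= 992/√(814×1256) = 992/√1022384 ≈ 992/1011.1301 ≈ 0.9811

r ≈ 0.9811


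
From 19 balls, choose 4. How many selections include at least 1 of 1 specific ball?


Complement: C(19,4) - C(18,4) = 3876 - 3060 = 816

816


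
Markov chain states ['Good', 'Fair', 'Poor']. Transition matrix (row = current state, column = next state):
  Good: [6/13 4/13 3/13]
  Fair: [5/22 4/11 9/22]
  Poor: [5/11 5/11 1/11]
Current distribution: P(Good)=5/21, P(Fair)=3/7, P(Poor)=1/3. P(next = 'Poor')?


P(next=Poor) = Σᵢ P(now=i)×P(i→Poor)
= 5/21×3/13 + 3/7×9/22 + 1/3×1/11
= 5/91 + 27/154 + 1/33 = 1565/6006

P = 1565/6006 ≈ 0.2606


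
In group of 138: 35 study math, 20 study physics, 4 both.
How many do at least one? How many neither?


|A∪B| = 35+20-4 = 51
Neither = 138-51 = 87

At least one: 51; Neither: 87


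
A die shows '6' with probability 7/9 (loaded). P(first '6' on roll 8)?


Geometric: P(X=8) = (1-p)^(k-1)×p = (2/9)^7×7/9 = 896/43046721

P(X=8) = 896/43046721 ≈ 0.00%


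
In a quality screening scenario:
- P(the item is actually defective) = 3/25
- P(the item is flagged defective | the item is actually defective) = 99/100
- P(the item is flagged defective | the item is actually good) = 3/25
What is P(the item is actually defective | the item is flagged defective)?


Using Bayes' theorem:
P(A|B) = P(B|A)·P(A) / P(B)

P(the item is flagged defective) = 99/100 × 3/25 + 3/25 × 22/25
= 297/2500 + 66/625 = 561/2500

P(the item is actually defective|the item is flagged defective) = (297/2500) / (561/2500) = 9/17

P(the item is actually defective|the item is flagged defective) = 9/17 ≈ 52.94%


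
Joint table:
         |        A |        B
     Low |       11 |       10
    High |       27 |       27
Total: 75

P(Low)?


P(Low) = (11+10)/75 = 21/75 = 7/25

P(Low) = 7/25 ≈ 28.00%


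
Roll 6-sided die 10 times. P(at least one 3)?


P(no 3)^10 = (5/6)^10 = 9765625/60466176
P(≥1) = 1 - 9765625/60466176 = 50700551/60466176

P = 50700551/60466176 ≈ 83.85%


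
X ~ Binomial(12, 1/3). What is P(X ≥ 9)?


P(X ≥ 9) = Σ P(X=i) for i=9..12
P(X=9) = 1760/531441
P(X=10) = 88/177147
P(X=11) = 8/177147
P(X=12) = 1/531441
Sum = 683/177147

P(X ≥ 9) = 683/177147 ≈ 0.39%


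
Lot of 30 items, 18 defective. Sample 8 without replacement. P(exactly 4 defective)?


Hypergeometric: C(18,4)×C(12,4)/C(30,8)
= 3060×495/5852925 = 2244/8671

P(X=4) = 2244/8671 ≈ 25.88%


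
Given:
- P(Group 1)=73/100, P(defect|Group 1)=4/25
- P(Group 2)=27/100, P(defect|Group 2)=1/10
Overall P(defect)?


P(B) = Σ P(B|Aᵢ)×P(Aᵢ)
  4/25×73/100 = 73/625
  1/10×27/100 = 27/1000
Sum = 719/5000

P(defect) = 719/5000 ≈ 14.38%


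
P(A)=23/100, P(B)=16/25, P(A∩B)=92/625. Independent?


P(A)×P(B) = 92/625
P(A∩B) = 92/625
Equal ✓ → Independent

Yes, independent


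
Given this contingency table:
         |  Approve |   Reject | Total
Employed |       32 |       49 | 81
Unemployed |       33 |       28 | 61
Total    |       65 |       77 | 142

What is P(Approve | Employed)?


P(Approve | Employed) = 32/(32+49) = 32/81

P(Approve|Employed) = 32/81 ≈ 39.51%


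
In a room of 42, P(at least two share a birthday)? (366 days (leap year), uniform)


P(all different) = Π(366-i)/366 for i=0..41
= 0.086572
P(match) = 1 - 0.086572 = 0.913428

P ≈ 0.9134 ≈ 91.34%


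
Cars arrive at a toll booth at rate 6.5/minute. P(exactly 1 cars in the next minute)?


Poisson(λ=6.5): P(X=1) = e^(-λ)×λ^k/k!
= e^(-6.5) × 6.5^1 / 1!
≈ 0.001503439193 × 6.5 / 1 ≈ 0.009772

P(X=1) ≈ 0.009772 ≈ 0.98%


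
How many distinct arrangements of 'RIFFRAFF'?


Letters: 8, freq: {'R': 2, 'I': 1, 'F': 4, 'A': 1}
8!/(2!×1!×4!×1!) = 40320/48 = 840

840


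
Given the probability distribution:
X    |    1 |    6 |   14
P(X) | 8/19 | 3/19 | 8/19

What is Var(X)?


E[X] = 138/19
E[X²] = 1684/19
Var(X) = E[X²] - (E[X])² = 1684/19 - 19044/361 = 12952/361

Var(X) = 12952/361 ≈ 35.8781


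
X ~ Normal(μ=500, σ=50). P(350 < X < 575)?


z₁=(350-500)/50=-3.0, z₂=(575-500)/50=1.5
P = Φ(1.5) - Φ(-3.0) = 0.933193 - 0.001350 = 0.931843 ≈ 0.9318

P(350 < X < 575) ≈ 0.9318


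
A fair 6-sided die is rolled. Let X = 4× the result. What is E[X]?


E[die] = (1+6)/2 = 7/2
E[X] = 4 × 7/2 = 14

E[X] = 14


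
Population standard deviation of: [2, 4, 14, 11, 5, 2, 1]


Mean = 39/7
  (2-39/7)²=625/49
  (4-39/7)²=121/49
  (14-39/7)²=3481/49
  (11-39/7)²=1444/49
  (5-39/7)²=16/49
  (2-39/7)²=625/49
  (1-39/7)²=1024/49
Σ(x-μ)² = 1048/7
σ² = (1048/7)/7 = 1048/49

σ = √(1048/49) ≈ 4.6247


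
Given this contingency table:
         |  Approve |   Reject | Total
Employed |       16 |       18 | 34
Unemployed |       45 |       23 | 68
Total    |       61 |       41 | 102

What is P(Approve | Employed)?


P(Approve | Employed) = 16/(16+18) = 16/34 = 8/17

P(Approve|Employed) = 8/17 ≈ 47.06%


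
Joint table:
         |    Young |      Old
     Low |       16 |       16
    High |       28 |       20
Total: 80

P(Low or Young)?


P(Low∨Young) = P(Low) + P(Young) - P(Low∧Young)
= (32 + 44 - 16)/80 = 60/80 = 3/4

P = 3/4 ≈ 75.00%


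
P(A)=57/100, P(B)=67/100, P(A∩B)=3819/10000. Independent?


P(A)×P(B) = 3819/10000
P(A∩B) = 3819/10000
Equal ✓ → Independent

Yes, independent


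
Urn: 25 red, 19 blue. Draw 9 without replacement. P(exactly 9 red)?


Hypergeometric: C(25,9)×C(19,0)/C(44,9)
= 2042975×1/708930508 = 9775/3392012

P(X=9) = 9775/3392012 ≈ 0.29%


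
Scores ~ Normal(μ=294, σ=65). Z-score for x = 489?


z = (x - μ)/σ = (489 - 294)/65 = 3.0

z = 3.0


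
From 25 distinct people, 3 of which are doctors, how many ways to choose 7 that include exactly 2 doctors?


Choose 2 of the 3 doctors and 5 of the other 22 people:
C(3,2)×C(22,5) = 3×26334 = 79002

79002


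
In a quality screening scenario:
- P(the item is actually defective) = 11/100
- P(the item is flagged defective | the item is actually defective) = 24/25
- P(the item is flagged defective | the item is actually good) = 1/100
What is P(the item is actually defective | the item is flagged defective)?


Using Bayes' theorem:
P(A|B) = P(B|A)·P(A) / P(B)

P(the item is flagged defective) = 24/25 × 11/100 + 1/100 × 89/100
= 66/625 + 89/10000 = 229/2000

P(the item is actually defective|the item is flagged defective) = (66/625) / (229/2000) = 1056/1145

P(the item is actually defective|the item is flagged defective) = 1056/1145 ≈ 92.23%


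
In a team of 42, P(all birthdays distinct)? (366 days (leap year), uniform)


P(all different) = Π(366-i)/366 for i=0..41
= (366/366)×(365/366)×...×(325/366)
= 0.086572

P ≈ 0.0866 ≈ 8.66%


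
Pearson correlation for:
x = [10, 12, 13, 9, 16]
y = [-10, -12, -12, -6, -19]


n=5, Σx=60, Σy=-59, Σxy=-758, Σx²=750, Σy²=785
r = (5×(-758) - 60×(-59))/√((5×750 - 60²)(5×785 - (-59)²))
= -250/√(150×444) = -250/√66600 ≈ -250/258.0698 ≈ -0.9687

r ≈ -0.9687


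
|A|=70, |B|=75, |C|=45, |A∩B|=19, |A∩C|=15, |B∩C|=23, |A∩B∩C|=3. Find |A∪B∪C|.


|A∪B∪C| = 70+75+45-19-15-23+3 = 136

|A∪B∪C| = 136


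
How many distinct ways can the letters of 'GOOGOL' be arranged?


Letters: 6, freq: {'G': 2, 'O': 3, 'L': 1}
6!/(2!×3!×1!) = 720/12 = 60

60


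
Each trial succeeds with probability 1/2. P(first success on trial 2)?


Geometric: P(X=2) = (1-p)^(k-1)×p = (1/2)^1×1/2 = 1/4

P(X=2) = 1/4 ≈ 25.00%


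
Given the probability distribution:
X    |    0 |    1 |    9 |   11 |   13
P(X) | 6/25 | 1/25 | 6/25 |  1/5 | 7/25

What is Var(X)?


E[X] = 201/25
E[X²] = 91
Var(X) = E[X²] - (E[X])² = 91 - 40401/625 = 16474/625

Var(X) = 16474/625 ≈ 26.3584


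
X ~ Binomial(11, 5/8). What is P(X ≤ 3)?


P(X ≤ 3) = Σ P(X=i) for i=0..3
P(X=0) = 177147/8589934592
P(X=1) = 3247695/8589934592
P(X=2) = 27064125/8589934592
P(X=3) = 135320625/8589934592
Sum = 20726199/1073741824

P(X ≤ 3) = 20726199/1073741824 ≈ 1.93%


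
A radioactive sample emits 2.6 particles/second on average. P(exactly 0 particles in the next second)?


Poisson(λ=2.6): P(X=0) = e^(-λ)×λ^k/k!
= e^(-2.6) × 2.6^0 / 0!
≈ 0.07427357821 × 1 / 1 ≈ 0.074274

P(X=0) ≈ 0.074274 ≈ 7.43%


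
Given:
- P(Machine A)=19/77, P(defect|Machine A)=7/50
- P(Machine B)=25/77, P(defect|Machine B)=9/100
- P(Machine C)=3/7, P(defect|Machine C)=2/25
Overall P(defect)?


P(B) = Σ P(B|Aᵢ)×P(Aᵢ)
  7/50×19/77 = 19/550
  9/100×25/77 = 9/308
  2/25×3/7 = 6/175
Sum = 151/1540

P(defect) = 151/1540 ≈ 9.81%


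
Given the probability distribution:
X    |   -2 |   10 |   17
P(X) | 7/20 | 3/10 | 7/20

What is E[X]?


E[X] = Σ x·P(X=x)
= (-2)×(7/20) + (10)×(3/10) + (17)×(7/20)
= 33/4

E[X] = 33/4


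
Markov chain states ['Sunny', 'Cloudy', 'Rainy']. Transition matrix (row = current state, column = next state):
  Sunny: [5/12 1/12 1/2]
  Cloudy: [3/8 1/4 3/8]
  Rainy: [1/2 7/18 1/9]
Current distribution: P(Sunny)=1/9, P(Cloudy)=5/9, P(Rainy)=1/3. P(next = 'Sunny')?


P(next=Sunny) = Σᵢ P(now=i)×P(i→Sunny)
= 1/9×5/12 + 5/9×3/8 + 1/3×1/2
= 5/108 + 5/24 + 1/6 = 91/216

P = 91/216 ≈ 0.4213


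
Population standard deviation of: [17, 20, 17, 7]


Mean = 61/4
  (17-61/4)²=49/16
  (20-61/4)²=361/16
  (17-61/4)²=49/16
  (7-61/4)²=1089/16
Σ(x-μ)² = 387/4
σ² = (387/4)/4 = 387/16

σ = √(387/16) ≈ 4.9181


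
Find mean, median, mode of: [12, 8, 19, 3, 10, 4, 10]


Sorted: [3, 4, 8, 10, 10, 12, 19]
Mean = 66/7
Median = 10
Freq: {12: 1, 8: 1, 19: 1, 3: 1, 10: 2, 4: 1}
Mode: [10]

Mean=66/7, Median=10, Mode=10


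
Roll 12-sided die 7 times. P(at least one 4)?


P(no 4)^7 = (11/12)^7 = 19487171/35831808
P(≥1) = 1 - 19487171/35831808 = 16344637/35831808

P = 16344637/35831808 ≈ 45.61%


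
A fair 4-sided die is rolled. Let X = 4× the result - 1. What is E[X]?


E[die] = (1+4)/2 = 5/2
E[X] = 4×5/2 - 1 = 9

E[X] = 9


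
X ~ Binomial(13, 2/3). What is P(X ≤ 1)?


P(X ≤ 1) = Σ P(X=i) for i=0..1
P(X=0) = 1/1594323
P(X=1) = 26/1594323
Sum = 1/59049

P(X ≤ 1) = 1/59049 ≈ 0.00%


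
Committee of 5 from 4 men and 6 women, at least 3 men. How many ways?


Count by #men:
  3M,2W: C(4,3)×C(6,2)=60
  4M,1W: C(4,4)×C(6,1)=6
Total = 66

66


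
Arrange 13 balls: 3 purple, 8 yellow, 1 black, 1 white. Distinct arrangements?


13!/(3!×8!×1!×1!) = 25740

25740


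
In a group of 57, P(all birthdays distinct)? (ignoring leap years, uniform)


P(all different) = Π(365-i)/365 for i=0..56
= (365/365)×(364/365)×...×(309/365)
= 0.009878

P ≈ 0.0099 ≈ 0.99%


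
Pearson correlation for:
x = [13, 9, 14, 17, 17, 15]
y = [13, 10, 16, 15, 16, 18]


n=6, Σx=85, Σy=88, Σxy=1280, Σx²=1249, Σy²=1330
r = (6×1280 - 85×88)/√((6×1249 - 85²)(6×1330 - 88²))
= 200/√(269×236) = 200/√63484 ≈ 200/251.9603 ≈ 0.7938

r ≈ 0.7938


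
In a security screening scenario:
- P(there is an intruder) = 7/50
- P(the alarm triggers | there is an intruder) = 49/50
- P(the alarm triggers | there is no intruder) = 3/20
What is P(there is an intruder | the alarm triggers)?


Using Bayes' theorem:
P(A|B) = P(B|A)·P(A) / P(B)

P(the alarm triggers) = 49/50 × 7/50 + 3/20 × 43/50
= 343/2500 + 129/1000 = 1331/5000

P(there is an intruder|the alarm triggers) = (343/2500) / (1331/5000) = 686/1331

P(there is an intruder|the alarm triggers) = 686/1331 ≈ 51.54%


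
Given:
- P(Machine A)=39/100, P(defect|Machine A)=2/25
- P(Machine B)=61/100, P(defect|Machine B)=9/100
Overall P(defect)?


P(B) = Σ P(B|Aᵢ)×P(Aᵢ)
  2/25×39/100 = 39/1250
  9/100×61/100 = 549/10000
Sum = 861/10000

P(defect) = 861/10000 ≈ 8.61%


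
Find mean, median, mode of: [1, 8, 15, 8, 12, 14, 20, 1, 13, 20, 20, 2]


Sorted: [1, 1, 2, 8, 8, 12, 13, 14, 15, 20, 20, 20]
Mean = 134/12 = 67/6
Median = 25/2
Freq: {1: 2, 8: 2, 15: 1, 12: 1, 14: 1, 20: 3, 13: 1, 2: 1}
Mode: [20]

Mean=67/6, Median=25/2, Mode=20


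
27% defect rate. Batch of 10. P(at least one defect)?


P(all good) = (73/100)^10 = 4297625829703557649/100000000000000000000
P(≥1 defect) = 95702374170296442351/100000000000000000000

P = 95702374170296442351/100000000000000000000 ≈ 95.70%
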